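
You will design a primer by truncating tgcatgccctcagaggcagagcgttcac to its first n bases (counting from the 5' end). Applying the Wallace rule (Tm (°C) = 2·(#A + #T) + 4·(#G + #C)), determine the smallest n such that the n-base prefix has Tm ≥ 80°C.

First 24 bases: TGCATGCCCTCAGAGGCAGAGCGT → Tm = 78°C (< 80°C)
First 25 bases: TGCATGCCCTCAGAGGCAGAGCGTT → Tm = 80°C (≥ 80°C)
Since every base adds ≥2°C, Tm only increases with n, so the threshold is first crossed at n = 25.

n = 25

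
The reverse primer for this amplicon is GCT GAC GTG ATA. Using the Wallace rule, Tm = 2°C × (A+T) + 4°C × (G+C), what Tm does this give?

36°C

Base counts: C=2, A=3, T=3, G=4
AT pairs contribute 6, GC pairs contribute 6.
Tm = 2×6 + 4×6 = 36°C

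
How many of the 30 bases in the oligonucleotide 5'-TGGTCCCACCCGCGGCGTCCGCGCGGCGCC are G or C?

26

Counting bases: A=1, G=11, T=3, C=15
G+C = 11 + 15 = 26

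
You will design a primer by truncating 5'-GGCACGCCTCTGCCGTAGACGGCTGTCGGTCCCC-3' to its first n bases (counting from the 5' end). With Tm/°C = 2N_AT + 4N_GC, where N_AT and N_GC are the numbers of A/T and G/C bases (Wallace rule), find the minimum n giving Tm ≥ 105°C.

First 30 bases: GGCACGCCTCTGCCGTAGACGGCTGTCGGT → Tm = 102°C (< 105°C)
First 31 bases: GGCACGCCTCTGCCGTAGACGGCTGTCGGTC → Tm = 106°C (≥ 105°C)
Since every base adds ≥2°C, Tm only increases with n, so the threshold is first crossed at n = 31.

n = 31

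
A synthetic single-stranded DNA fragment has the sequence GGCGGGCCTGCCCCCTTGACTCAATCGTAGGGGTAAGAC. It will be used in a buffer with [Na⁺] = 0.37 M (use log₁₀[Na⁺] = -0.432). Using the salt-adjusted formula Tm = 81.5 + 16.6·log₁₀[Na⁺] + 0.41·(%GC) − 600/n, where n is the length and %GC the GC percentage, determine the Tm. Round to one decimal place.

Length n = 39. Counting bases: T=7, G=13, A=7, C=12
G+C = 25, so %GC = 25/39 × 100 = 64.103%
Salt term: 16.6 × (-0.432) = -7.171
GC term: 0.41 × 64.103 = 26.282; length term: −600/39 = −15.385
Tm = 81.5 + (-7.171) + 26.282 − 15.385 = 85.226 → 85.2°C

85.2°C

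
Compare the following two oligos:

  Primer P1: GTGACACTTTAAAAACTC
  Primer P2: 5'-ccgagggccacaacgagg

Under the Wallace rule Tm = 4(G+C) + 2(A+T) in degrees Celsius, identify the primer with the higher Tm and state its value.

Primer P2, 62°C

Primer P1: A+T=12, G+C=6 → Tm = 2(12)+4(6) = 48°C
Primer P2: A+T=5, G+C=13 → Tm = 2(5)+4(13) = 62°C
48°C vs 62°C → primer P2 is higher.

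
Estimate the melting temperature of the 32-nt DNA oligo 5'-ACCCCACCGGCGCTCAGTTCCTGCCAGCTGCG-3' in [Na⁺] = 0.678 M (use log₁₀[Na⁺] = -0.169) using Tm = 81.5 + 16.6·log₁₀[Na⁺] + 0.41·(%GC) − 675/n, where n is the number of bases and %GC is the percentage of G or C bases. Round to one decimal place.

Length n = 32. T=5, G=8, A=4, C=15
G+C = 23, so %GC = 23/32 × 100 = 71.875%
Salt term: 16.6 × (-0.169) = -2.805
GC term: 0.41 × 71.875 = 29.469; length term: −675/32 = −21.094
Tm = 81.5 + (-2.805) + 29.469 − 21.094 = 87.07 → 87.1°C

87.1°C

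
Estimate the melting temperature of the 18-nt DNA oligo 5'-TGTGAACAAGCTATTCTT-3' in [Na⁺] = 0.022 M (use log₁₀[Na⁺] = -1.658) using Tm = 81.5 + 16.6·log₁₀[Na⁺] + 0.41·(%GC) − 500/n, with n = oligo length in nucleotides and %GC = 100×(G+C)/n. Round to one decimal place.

Length n = 18. Counting bases: T=7, G=3, C=3, A=5
G+C = 6, so %GC = 6/18 × 100 = 33.333%
Salt term: 16.6 × (-1.658) = -27.523
GC term: 0.41 × 33.333 = 13.667; length term: −500/18 = −27.778
Tm = 81.5 + (-27.523) + 13.667 − 27.778 = 39.866 → 39.9°C

39.9°C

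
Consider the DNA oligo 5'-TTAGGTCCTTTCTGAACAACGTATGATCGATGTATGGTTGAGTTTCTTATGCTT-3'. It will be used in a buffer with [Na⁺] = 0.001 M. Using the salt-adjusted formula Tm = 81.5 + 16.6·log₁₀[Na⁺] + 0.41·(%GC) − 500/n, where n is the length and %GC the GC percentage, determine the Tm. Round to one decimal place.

Length n = 54. Base counts: A=11, C=8, G=12, T=23
G+C = 20, so %GC = 20/54 × 100 = 37.037%
Salt term: 16.6 × (-3) = -49.8
GC term: 0.41 × 37.037 = 15.185; length term: −500/54 = −9.259
Tm = 81.5 + (-49.8) + 15.185 − 9.259 = 37.626 → 37.6°C

37.6°C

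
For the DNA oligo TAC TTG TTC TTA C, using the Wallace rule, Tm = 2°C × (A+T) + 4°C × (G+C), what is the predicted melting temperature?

Scanning the sequence gives G=1, A=2, T=7, C=3.
AT pairs contribute 9, GC pairs contribute 4.
Tm = 4·4 + 2·9 = 16 + 18 = 34°C

34°C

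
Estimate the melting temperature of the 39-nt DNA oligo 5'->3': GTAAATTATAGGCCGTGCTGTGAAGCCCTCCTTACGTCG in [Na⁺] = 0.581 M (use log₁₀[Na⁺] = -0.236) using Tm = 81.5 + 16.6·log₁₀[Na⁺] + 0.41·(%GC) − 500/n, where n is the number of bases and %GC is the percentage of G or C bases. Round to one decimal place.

Length n = 39. Scanning the sequence gives G=10, A=8, C=10, T=11.
G+C = 20, so %GC = 20/39 × 100 = 51.282%
Salt term: 16.6 × (-0.236) = -3.918
GC term: 0.41 × 51.282 = 21.026; length term: −500/39 = −12.821
Tm = 81.5 + (-3.918) + 21.026 − 12.821 = 85.787 → 85.8°C

85.8°C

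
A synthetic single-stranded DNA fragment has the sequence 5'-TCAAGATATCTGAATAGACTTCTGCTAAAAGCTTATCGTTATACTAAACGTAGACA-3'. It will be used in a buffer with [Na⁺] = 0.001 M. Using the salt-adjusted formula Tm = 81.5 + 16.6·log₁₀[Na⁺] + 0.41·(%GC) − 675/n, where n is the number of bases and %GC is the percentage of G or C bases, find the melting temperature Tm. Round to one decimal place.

32.8°C

Length n = 56. Counting bases: T=17, A=21, C=10, G=8
G+C = 18, so %GC = 18/56 × 100 = 32.143%
Salt term: 16.6 × (-3) = -49.8
GC term: 0.41 × 32.143 = 13.179; length term: −675/56 = −12.054
Tm = 81.5 + (-49.8) + 13.179 − 12.054 = 32.825 → 32.8°C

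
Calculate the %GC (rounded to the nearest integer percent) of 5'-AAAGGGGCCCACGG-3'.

C=4, T=0, A=4, G=6
G+C = 6 + 4 = 10 out of 14 bases
%GC = 10/14 × 100 = 71.43% ≈ 71%

71%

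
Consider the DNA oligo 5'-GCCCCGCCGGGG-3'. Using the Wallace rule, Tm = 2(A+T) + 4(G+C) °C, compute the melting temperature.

C=6, G=6, A=0, T=0
A+T = 0, G+C = 12
Tm = 2(0) + 4(12) = 0 + 48 = 48°C

48°C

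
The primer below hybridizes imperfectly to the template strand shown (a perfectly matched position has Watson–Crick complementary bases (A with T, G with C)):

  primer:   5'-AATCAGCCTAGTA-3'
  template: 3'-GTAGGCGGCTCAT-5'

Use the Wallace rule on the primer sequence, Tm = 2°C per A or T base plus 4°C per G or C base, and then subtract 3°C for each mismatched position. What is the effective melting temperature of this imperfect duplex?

Primer base counts: A=5, T=3, G=2, C=3 → A+T=8, G+C=5
Perfect-match Tm = 2(8) + 4(5) = 16 + 20 = 36°C
Mismatches (positions where the bases are not complementary): 3 (at positions 1, 5, 9)
Effective Tm = 36 − 3×3 = 36 − 9 = 27°C

27°C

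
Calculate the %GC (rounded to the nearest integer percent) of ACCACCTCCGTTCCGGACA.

63%

Counting bases: T=3, C=9, G=3, A=4
G+C = 3 + 9 = 12 out of 19 bases
%GC = 12/19 × 100 = 63.16% ≈ 63%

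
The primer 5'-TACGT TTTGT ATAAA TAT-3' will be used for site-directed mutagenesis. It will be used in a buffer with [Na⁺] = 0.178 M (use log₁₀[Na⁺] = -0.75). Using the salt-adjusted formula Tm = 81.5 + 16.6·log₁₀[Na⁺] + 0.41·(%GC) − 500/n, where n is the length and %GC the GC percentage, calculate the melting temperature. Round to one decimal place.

Length n = 18. Counting bases: G=2, T=9, A=6, C=1
G+C = 3, so %GC = 3/18 × 100 = 16.667%
Salt term: 16.6 × (-0.75) = -12.45
GC term: 0.41 × 16.667 = 6.833; length term: −500/18 = −27.778
Tm = 81.5 + (-12.45) + 6.833 − 27.778 = 48.105 → 48.1°C

48.1°C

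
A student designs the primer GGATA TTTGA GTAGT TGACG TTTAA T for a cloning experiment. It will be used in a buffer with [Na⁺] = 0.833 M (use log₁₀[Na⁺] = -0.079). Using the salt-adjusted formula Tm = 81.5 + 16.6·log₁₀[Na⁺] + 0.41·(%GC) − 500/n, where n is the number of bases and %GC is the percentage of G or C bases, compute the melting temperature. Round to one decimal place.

73.6°C

Length n = 26. Counting bases: G=7, C=1, T=11, A=7
G+C = 8, so %GC = 8/26 × 100 = 30.769%
Salt term: 16.6 × (-0.079) = -1.311
GC term: 0.41 × 30.769 = 12.615; length term: −500/26 = −19.231
Tm = 81.5 + (-1.311) + 12.615 − 19.231 = 73.573 → 73.6°C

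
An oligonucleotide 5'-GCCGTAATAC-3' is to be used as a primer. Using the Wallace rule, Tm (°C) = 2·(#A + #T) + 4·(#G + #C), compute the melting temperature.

30°C

Counting bases: G=2, T=2, A=3, C=3
A+T = 5, G+C = 5
Tm = 4·5 + 2·5 = 20 + 10 = 30°C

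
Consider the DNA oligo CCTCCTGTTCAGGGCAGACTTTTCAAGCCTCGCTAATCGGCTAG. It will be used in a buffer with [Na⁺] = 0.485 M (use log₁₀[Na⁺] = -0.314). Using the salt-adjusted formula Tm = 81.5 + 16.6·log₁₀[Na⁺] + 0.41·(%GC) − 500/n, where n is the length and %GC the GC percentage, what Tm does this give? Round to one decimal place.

Length n = 44. Scanning the sequence gives T=12, A=8, G=10, C=14.
G+C = 24, so %GC = 24/44 × 100 = 54.545%
Salt term: 16.6 × (-0.314) = -5.212
GC term: 0.41 × 54.545 = 22.363; length term: −500/44 = −11.364
Tm = 81.5 + (-5.212) + 22.363 − 11.364 = 87.287 → 87.3°C

87.3°C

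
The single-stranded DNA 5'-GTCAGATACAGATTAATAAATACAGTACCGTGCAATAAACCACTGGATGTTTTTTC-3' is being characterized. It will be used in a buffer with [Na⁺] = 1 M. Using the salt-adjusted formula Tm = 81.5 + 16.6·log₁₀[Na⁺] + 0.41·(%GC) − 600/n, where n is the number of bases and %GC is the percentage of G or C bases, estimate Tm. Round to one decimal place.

Length n = 56. Scanning the sequence gives T=17, A=20, G=9, C=10.
G+C = 19, so %GC = 19/56 × 100 = 33.929%
Salt term: 16.6 × (0) = 0
GC term: 0.41 × 33.929 = 13.911; length term: −600/56 = −10.714
Tm = 81.5 + (0) + 13.911 − 10.714 = 84.697 → 84.7°C

84.7°C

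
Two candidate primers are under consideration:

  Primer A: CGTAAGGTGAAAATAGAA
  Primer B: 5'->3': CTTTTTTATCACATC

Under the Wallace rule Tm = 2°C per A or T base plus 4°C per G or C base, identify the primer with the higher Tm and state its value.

Primer A, 48°C

Primer A: A+T=12, G+C=6 → Tm = 2(12)+4(6) = 48°C
Primer B: A+T=11, G+C=4 → Tm = 2(11)+4(4) = 38°C
48°C vs 38°C → primer A is higher.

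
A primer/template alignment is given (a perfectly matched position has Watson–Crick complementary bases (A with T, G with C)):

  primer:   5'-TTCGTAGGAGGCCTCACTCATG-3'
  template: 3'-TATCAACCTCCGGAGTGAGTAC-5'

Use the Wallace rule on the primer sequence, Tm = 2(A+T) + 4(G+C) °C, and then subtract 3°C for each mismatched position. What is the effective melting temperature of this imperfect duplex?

Primer base counts: A=4, T=6, G=6, C=6 → A+T=10, G+C=12
Perfect-match Tm = 2(10) + 4(12) = 20 + 48 = 68°C
Mismatches (positions where the bases are not complementary): 3 (at positions 1, 3, 6)
Effective Tm = 68 − 3×3 = 68 − 9 = 59°C

59°C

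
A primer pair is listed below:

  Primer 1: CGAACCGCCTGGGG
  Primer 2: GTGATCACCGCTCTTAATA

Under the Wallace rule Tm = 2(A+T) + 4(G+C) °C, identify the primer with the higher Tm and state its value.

Primer 1: A+T=3, G+C=11 → Tm = 2(3)+4(11) = 50°C
Primer 2: A+T=11, G+C=8 → Tm = 2(11)+4(8) = 54°C
50°C vs 54°C → primer 2 is higher.

Primer 2, 54°C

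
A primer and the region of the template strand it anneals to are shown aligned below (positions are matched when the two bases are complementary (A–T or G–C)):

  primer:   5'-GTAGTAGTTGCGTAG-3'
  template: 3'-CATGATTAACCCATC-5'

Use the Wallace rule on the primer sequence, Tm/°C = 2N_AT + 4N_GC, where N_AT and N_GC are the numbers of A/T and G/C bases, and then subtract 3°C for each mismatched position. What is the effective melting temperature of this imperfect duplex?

Primer base counts: A=3, T=5, G=6, C=1 → A+T=8, G+C=7
Perfect-match Tm = 2(8) + 4(7) = 16 + 28 = 44°C
Mismatches (positions where the bases are not complementary): 3 (at positions 4, 7, 11)
Effective Tm = 44 − 3×3 = 44 − 9 = 35°C

35°C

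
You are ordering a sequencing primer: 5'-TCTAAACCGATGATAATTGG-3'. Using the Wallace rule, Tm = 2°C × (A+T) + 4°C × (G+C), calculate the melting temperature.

Counting bases: C=3, G=4, T=6, A=7
So N_AT = 13 and N_GC = 7.
Tm = 4·7 + 2·13 = 28 + 26 = 54°C

54°C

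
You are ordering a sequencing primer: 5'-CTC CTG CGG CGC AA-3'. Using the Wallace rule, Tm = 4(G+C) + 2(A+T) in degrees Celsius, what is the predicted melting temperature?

Base counts: A=2, C=6, T=2, G=4
So N_AT = 4 and N_GC = 10.
Tm = 4·10 + 2·4 = 40 + 8 = 48°C

48°C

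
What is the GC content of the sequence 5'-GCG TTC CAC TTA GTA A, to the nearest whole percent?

Counting bases: T=5, G=3, A=4, C=4
G+C = 3 + 4 = 7 out of 16 bases
%GC = 7/16 × 100 = 43.75% ≈ 44%

44%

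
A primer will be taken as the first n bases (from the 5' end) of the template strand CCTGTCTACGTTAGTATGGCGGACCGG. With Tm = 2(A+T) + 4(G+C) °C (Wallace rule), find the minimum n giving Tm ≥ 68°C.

n = 22

First 21 bases: CCTGTCTACGTTAGTATGGCG → Tm = 64°C (< 68°C)
First 22 bases: CCTGTCTACGTTAGTATGGCGG → Tm = 68°C (≥ 68°C)
Since every base adds ≥2°C, Tm only increases with n, so the threshold is first crossed at n = 22.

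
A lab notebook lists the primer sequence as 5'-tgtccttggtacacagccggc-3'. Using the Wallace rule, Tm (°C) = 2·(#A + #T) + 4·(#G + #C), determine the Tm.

68°C

G=6, C=7, T=5, A=3
AT pairs contribute 8, GC pairs contribute 13.
Tm = 2×8 + 4×13 = 68°C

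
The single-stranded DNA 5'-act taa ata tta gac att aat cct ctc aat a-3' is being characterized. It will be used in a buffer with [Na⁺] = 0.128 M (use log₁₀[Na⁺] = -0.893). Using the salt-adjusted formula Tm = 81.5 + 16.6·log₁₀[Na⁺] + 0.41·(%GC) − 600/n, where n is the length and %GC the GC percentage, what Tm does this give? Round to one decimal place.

Length n = 31. Scanning the sequence gives G=1, A=13, T=11, C=6.
G+C = 7, so %GC = 7/31 × 100 = 22.581%
Salt term: 16.6 × (-0.893) = -14.824
GC term: 0.41 × 22.581 = 9.258; length term: −600/31 = −19.355
Tm = 81.5 + (-14.824) + 9.258 − 19.355 = 56.579 → 56.6°C

56.6°C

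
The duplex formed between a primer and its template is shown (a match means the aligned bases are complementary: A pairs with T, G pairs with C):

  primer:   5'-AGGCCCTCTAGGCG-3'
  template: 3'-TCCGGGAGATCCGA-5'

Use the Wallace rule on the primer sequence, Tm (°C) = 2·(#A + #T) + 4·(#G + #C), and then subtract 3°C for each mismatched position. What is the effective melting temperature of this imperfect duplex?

Primer base counts: A=2, T=2, G=5, C=5 → A+T=4, G+C=10
Perfect-match Tm = 2(4) + 4(10) = 8 + 40 = 48°C
Mismatches (positions where the bases are not complementary): 1 (at position 14)
Effective Tm = 48 − 1×3 = 48 − 3 = 45°C

45°C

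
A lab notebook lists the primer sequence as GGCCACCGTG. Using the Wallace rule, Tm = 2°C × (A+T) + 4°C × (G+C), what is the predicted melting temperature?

Scanning the sequence gives G=4, C=4, T=1, A=1.
AT pairs contribute 2, GC pairs contribute 8.
Tm = 2×2 + 4×8 = 36°C

36°C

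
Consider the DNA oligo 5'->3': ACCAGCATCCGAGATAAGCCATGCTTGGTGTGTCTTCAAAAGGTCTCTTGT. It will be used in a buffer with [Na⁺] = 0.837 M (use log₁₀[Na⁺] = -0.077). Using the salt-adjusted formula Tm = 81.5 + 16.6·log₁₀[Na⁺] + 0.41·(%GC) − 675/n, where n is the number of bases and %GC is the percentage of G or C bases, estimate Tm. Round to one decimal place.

Length n = 51. Counting bases: C=12, T=15, G=12, A=12
G+C = 24, so %GC = 24/51 × 100 = 47.059%
Salt term: 16.6 × (-0.077) = -1.278
GC term: 0.41 × 47.059 = 19.294; length term: −675/51 = −13.235
Tm = 81.5 + (-1.278) + 19.294 − 13.235 = 86.281 → 86.3°C

86.3°C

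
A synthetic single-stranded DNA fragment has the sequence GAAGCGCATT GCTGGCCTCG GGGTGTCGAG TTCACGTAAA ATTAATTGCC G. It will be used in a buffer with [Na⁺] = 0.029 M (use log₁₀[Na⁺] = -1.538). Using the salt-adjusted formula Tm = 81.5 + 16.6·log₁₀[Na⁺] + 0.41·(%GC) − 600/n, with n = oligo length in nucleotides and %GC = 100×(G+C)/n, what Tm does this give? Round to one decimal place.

65.9°C

Length n = 51. Scanning the sequence gives A=11, T=13, C=11, G=16.
G+C = 27, so %GC = 27/51 × 100 = 52.941%
Salt term: 16.6 × (-1.538) = -25.531
GC term: 0.41 × 52.941 = 21.706; length term: −600/51 = −11.765
Tm = 81.5 + (-25.531) + 21.706 − 11.765 = 65.91 → 65.9°C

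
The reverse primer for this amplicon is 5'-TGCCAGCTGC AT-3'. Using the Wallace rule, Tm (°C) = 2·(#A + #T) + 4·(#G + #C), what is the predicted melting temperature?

38°C

Scanning the sequence gives T=3, G=3, A=2, C=4.
So N_AT = 5 and N_GC = 7.
Tm = 4·7 + 2·5 = 28 + 10 = 38°C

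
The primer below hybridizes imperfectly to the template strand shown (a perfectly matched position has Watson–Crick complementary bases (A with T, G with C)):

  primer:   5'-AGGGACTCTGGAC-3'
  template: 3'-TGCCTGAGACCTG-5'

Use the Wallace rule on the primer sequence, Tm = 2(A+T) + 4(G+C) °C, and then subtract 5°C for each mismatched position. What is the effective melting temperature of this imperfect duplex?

37°C

Primer base counts: A=3, T=2, G=5, C=3 → A+T=5, G+C=8
Perfect-match Tm = 2(5) + 4(8) = 10 + 32 = 42°C
Mismatches (positions where the bases are not complementary): 1 (at position 2)
Effective Tm = 42 − 1×5 = 42 − 5 = 37°C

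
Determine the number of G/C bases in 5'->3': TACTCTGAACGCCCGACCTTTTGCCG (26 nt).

15

Base counts: G=5, A=4, C=10, T=7
Total G or C: 5 + 10 = 15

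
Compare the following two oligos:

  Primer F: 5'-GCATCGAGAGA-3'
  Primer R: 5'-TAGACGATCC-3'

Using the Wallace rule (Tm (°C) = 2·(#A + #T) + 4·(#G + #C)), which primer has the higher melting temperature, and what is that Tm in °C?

Primer F, 34°C

Primer F: A+T=5, G+C=6 → Tm = 2(5)+4(6) = 34°C
Primer R: A+T=5, G+C=5 → Tm = 2(5)+4(5) = 30°C
34°C vs 30°C → primer F is higher.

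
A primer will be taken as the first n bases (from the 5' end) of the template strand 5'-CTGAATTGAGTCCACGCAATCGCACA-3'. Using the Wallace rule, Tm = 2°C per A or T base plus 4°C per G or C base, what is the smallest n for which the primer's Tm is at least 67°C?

First 22 bases: CTGAATTGAGTCCACGCAATCG → Tm = 66°C (< 67°C)
First 23 bases: CTGAATTGAGTCCACGCAATCGC → Tm = 70°C (≥ 67°C)
Since every base adds ≥2°C, Tm only increases with n, so the threshold is first crossed at n = 23.

n = 23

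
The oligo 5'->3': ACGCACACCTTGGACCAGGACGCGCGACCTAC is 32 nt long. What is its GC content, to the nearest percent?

66%

A=8, G=8, T=3, C=13
G+C = 8 + 13 = 21 out of 32 bases
%GC = 21/32 × 100 = 65.62% ≈ 66%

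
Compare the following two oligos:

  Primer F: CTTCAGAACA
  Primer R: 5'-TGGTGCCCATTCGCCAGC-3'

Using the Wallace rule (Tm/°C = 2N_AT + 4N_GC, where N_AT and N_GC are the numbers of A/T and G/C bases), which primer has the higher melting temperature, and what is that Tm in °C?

Primer R, 60°C

Primer F: A+T=6, G+C=4 → Tm = 2(6)+4(4) = 28°C
Primer R: A+T=6, G+C=12 → Tm = 2(6)+4(12) = 60°C
28°C vs 60°C → primer R is higher.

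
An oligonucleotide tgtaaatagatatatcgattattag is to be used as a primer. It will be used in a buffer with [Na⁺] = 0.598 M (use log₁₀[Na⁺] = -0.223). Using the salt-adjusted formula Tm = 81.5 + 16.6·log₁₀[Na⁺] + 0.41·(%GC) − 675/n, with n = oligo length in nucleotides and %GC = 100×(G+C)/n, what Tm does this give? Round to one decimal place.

59.0°C

Length n = 25. Scanning the sequence gives G=4, C=1, A=10, T=10.
G+C = 5, so %GC = 5/25 × 100 = 20%
Salt term: 16.6 × (-0.223) = -3.702
GC term: 0.41 × 20 = 8.2; length term: −675/25 = −27
Tm = 81.5 + (-3.702) + 8.2 − 27 = 58.998 → 59.0°C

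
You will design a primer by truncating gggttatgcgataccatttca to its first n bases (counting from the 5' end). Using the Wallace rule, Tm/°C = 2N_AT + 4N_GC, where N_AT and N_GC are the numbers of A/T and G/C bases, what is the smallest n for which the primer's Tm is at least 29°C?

First 9 bases: GGGTTATGC → Tm = 28°C (< 29°C)
First 10 bases: GGGTTATGCG → Tm = 32°C (≥ 29°C)
Since every base adds ≥2°C, Tm only increases with n, so the threshold is first crossed at n = 10.

n = 10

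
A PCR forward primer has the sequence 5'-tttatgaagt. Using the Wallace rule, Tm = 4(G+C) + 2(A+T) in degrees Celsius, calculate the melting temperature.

Base counts: A=3, T=5, C=0, G=2
A+T = 8, G+C = 2
Tm = 4·2 + 2·8 = 8 + 16 = 24°C

24°C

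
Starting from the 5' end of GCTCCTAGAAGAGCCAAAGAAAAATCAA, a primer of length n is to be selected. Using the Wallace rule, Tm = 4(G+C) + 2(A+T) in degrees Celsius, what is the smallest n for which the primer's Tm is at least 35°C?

n = 12

First 11 bases: GCTCCTAGAAG → Tm = 34°C (< 35°C)
First 12 bases: GCTCCTAGAAGA → Tm = 36°C (≥ 35°C)
Since every base adds ≥2°C, Tm only increases with n, so the threshold is first crossed at n = 12.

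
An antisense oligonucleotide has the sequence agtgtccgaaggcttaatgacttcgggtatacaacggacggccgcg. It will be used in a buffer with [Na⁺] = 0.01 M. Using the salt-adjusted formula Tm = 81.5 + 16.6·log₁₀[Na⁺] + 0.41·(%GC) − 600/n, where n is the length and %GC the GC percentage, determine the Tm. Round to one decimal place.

Length n = 46. Counting bases: G=15, T=9, A=11, C=11
G+C = 26, so %GC = 26/46 × 100 = 56.522%
Salt term: 16.6 × (-2) = -33.2
GC term: 0.41 × 56.522 = 23.174; length term: −600/46 = −13.043
Tm = 81.5 + (-33.2) + 23.174 − 13.043 = 58.431 → 58.4°C

58.4°C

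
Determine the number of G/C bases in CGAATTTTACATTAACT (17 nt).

4

Base counts: A=6, G=1, C=3, T=7
Total G or C: 1 + 3 = 4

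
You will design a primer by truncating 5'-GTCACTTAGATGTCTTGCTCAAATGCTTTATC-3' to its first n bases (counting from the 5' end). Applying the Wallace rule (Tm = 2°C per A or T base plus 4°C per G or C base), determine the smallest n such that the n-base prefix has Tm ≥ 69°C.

n = 25

First 24 bases: GTCACTTAGATGTCTTGCTCAAAT → Tm = 66°C (< 69°C)
First 25 bases: GTCACTTAGATGTCTTGCTCAAATG → Tm = 70°C (≥ 69°C)
Since every base adds ≥2°C, Tm only increases with n, so the threshold is first crossed at n = 25.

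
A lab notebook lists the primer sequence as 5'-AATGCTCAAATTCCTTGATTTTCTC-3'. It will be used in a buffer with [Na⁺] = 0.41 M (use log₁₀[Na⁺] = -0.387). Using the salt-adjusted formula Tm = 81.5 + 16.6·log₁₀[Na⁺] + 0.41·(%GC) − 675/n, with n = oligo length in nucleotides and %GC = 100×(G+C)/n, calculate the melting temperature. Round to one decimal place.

61.2°C

Length n = 25. Scanning the sequence gives T=11, A=6, C=6, G=2.
G+C = 8, so %GC = 8/25 × 100 = 32%
Salt term: 16.6 × (-0.387) = -6.424
GC term: 0.41 × 32 = 13.12; length term: −675/25 = −27
Tm = 81.5 + (-6.424) + 13.12 − 27 = 61.196 → 61.2°C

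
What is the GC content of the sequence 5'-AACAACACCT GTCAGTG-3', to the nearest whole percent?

C=5, A=6, G=3, T=3
G+C = 3 + 5 = 8 out of 17 bases
%GC = 8/17 × 100 = 47.06% ≈ 47%

47%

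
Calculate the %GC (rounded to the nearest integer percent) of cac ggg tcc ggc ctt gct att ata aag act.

50%

Counting bases: T=8, A=7, G=7, C=8
G+C = 7 + 8 = 15 out of 30 bases
%GC = 15/30 × 100 = 50% ≈ 50%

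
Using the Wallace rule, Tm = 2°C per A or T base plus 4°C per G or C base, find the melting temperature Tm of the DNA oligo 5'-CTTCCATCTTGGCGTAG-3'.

Scanning the sequence gives A=2, T=6, C=5, G=4.
So N_AT = 8 and N_GC = 9.
Tm = 2(8) + 4(9) = 16 + 36 = 52°C

52°C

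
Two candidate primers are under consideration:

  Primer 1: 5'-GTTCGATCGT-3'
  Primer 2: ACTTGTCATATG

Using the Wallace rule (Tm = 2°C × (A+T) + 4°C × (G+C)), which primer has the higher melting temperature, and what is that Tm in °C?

Primer 2, 32°C

Primer 1: A+T=5, G+C=5 → Tm = 2(5)+4(5) = 30°C
Primer 2: A+T=8, G+C=4 → Tm = 2(8)+4(4) = 32°C
30°C vs 32°C → primer 2 is higher.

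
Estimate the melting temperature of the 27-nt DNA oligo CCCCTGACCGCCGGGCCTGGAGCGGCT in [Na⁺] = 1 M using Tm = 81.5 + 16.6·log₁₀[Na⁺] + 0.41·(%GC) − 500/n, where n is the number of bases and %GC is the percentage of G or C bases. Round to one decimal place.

Length n = 27. Scanning the sequence gives G=10, T=3, A=2, C=12.
G+C = 22, so %GC = 22/27 × 100 = 81.481%
Salt term: 16.6 × (0) = 0
GC term: 0.41 × 81.481 = 33.407; length term: −500/27 = −18.519
Tm = 81.5 + (0) + 33.407 − 18.519 = 96.388 → 96.4°C

96.4°C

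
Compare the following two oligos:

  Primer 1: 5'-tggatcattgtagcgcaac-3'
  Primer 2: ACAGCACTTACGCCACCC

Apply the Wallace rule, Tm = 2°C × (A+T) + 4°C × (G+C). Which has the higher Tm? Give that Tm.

Primer 2, 58°C

Primer 1: A+T=10, G+C=9 → Tm = 2(10)+4(9) = 56°C
Primer 2: A+T=7, G+C=11 → Tm = 2(7)+4(11) = 58°C
56°C vs 58°C → primer 2 is higher.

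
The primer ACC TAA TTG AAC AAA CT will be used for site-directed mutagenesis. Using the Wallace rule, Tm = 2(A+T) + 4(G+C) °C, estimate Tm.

Scanning the sequence gives A=8, C=4, G=1, T=4.
AT pairs contribute 12, GC pairs contribute 5.
Tm = 4·5 + 2·12 = 20 + 24 = 44°C

44°C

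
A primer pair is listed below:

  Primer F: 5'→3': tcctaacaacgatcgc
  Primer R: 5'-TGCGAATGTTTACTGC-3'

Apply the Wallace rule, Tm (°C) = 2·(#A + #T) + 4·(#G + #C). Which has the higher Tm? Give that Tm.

Primer F, 48°C

Primer F: A+T=8, G+C=8 → Tm = 2(8)+4(8) = 48°C
Primer R: A+T=9, G+C=7 → Tm = 2(9)+4(7) = 46°C
48°C vs 46°C → primer F is higher.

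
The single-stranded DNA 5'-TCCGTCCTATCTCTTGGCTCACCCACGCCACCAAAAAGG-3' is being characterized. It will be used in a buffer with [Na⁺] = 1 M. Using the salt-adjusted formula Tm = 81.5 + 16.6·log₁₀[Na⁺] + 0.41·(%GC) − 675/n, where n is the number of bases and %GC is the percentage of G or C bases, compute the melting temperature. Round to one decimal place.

Length n = 39. T=8, A=9, G=6, C=16
G+C = 22, so %GC = 22/39 × 100 = 56.41%
Salt term: 16.6 × (0) = 0
GC term: 0.41 × 56.41 = 23.128; length term: −675/39 = −17.308
Tm = 81.5 + (0) + 23.128 − 17.308 = 87.32 → 87.3°C

87.3°C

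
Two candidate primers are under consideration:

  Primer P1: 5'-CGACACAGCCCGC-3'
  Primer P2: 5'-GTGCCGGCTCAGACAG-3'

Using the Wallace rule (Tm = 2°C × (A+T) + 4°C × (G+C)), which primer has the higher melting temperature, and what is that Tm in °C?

Primer P1: A+T=3, G+C=10 → Tm = 2(3)+4(10) = 46°C
Primer P2: A+T=5, G+C=11 → Tm = 2(5)+4(11) = 54°C
46°C vs 54°C → primer P2 is higher.

Primer P2, 54°C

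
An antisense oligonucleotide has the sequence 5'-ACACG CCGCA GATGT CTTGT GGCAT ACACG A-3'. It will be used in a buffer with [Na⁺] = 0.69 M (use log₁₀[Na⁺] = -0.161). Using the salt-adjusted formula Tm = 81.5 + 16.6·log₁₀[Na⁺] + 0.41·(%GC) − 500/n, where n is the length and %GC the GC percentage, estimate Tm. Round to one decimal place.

85.2°C

Length n = 31. Scanning the sequence gives G=8, A=8, T=6, C=9.
G+C = 17, so %GC = 17/31 × 100 = 54.839%
Salt term: 16.6 × (-0.161) = -2.673
GC term: 0.41 × 54.839 = 22.484; length term: −500/31 = −16.129
Tm = 81.5 + (-2.673) + 22.484 − 16.129 = 85.182 → 85.2°C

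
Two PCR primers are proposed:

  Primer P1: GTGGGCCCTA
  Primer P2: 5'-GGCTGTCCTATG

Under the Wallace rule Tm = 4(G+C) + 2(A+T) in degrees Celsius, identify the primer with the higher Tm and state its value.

Primer P1: A+T=3, G+C=7 → Tm = 2(3)+4(7) = 34°C
Primer P2: A+T=5, G+C=7 → Tm = 2(5)+4(7) = 38°C
34°C vs 38°C → primer P2 is higher.

Primer P2, 38°C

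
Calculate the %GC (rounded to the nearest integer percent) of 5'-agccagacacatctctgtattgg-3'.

C=6, A=6, G=5, T=6
G+C = 5 + 6 = 11 out of 23 bases
%GC = 11/23 × 100 = 47.83% ≈ 48%

48%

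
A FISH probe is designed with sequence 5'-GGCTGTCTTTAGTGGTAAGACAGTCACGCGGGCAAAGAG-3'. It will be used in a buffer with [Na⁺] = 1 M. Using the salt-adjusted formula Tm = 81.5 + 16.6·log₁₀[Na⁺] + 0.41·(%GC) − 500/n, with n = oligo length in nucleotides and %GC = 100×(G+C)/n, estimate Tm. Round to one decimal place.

90.8°C

Length n = 39. Counting bases: C=7, T=8, A=10, G=14
G+C = 21, so %GC = 21/39 × 100 = 53.846%
Salt term: 16.6 × (0) = 0
GC term: 0.41 × 53.846 = 22.077; length term: −500/39 = −12.821
Tm = 81.5 + (0) + 22.077 − 12.821 = 90.756 → 90.8°C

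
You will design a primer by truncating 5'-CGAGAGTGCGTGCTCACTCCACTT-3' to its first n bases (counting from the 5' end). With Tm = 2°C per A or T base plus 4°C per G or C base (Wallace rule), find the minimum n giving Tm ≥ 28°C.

First 8 bases: CGAGAGTG → Tm = 26°C (< 28°C)
First 9 bases: CGAGAGTGC → Tm = 30°C (≥ 28°C)
Each additional base adds 2°C (A/T) or 4°C (G/C), so Tm is non-decreasing in n; n = 9 is the first length to reach 28°C.

n = 9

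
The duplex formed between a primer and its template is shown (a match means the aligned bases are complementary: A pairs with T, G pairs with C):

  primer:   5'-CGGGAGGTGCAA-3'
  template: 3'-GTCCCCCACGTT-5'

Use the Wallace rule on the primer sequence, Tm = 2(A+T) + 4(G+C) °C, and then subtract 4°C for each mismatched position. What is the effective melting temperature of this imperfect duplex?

32°C

Primer base counts: A=3, T=1, G=6, C=2 → A+T=4, G+C=8
Perfect-match Tm = 2(4) + 4(8) = 8 + 32 = 40°C
Mismatches (positions where the bases are not complementary): 2 (at positions 2, 5)
Effective Tm = 40 − 2×4 = 40 − 8 = 32°C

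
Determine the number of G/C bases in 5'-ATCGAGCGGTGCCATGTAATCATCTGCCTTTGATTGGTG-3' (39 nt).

Counting bases: G=11, A=7, T=13, C=8
G+C = 11 + 8 = 19

19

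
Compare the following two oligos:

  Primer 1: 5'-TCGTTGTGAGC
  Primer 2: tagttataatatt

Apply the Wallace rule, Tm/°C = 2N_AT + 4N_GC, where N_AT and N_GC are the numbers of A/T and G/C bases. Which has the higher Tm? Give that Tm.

Primer 1: A+T=5, G+C=6 → Tm = 2(5)+4(6) = 34°C
Primer 2: A+T=12, G+C=1 → Tm = 2(12)+4(1) = 28°C
34°C vs 28°C → primer 1 is higher.

Primer 1, 34°C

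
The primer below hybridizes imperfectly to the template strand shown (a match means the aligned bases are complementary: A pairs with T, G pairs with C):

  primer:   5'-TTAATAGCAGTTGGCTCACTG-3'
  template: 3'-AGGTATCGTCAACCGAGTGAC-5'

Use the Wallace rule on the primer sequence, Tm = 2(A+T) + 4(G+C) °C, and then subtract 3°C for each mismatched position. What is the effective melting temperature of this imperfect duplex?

Primer base counts: A=5, T=7, G=5, C=4 → A+T=12, G+C=9
Perfect-match Tm = 2(12) + 4(9) = 24 + 36 = 60°C
Mismatches (positions where the bases are not complementary): 2 (at positions 2, 3)
Effective Tm = 60 − 2×3 = 60 − 6 = 54°C

54°C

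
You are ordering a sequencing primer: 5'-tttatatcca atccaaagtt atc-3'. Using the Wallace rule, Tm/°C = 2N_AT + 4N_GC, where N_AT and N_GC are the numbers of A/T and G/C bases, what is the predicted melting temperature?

Counting bases: C=5, A=8, G=1, T=9
AT pairs contribute 17, GC pairs contribute 6.
Tm = 4·6 + 2·17 = 24 + 34 = 58°C

58°C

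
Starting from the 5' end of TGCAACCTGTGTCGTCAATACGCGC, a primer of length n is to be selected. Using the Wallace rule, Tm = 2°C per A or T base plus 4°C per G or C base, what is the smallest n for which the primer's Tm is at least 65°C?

First 21 bases: TGCAACCTGTGTCGTCAATAC → Tm = 62°C (< 65°C)
First 22 bases: TGCAACCTGTGTCGTCAATACG → Tm = 66°C (≥ 65°C)
Each additional base adds 2°C (A/T) or 4°C (G/C), so Tm is non-decreasing in n; n = 22 is the first length to reach 65°C.

n = 22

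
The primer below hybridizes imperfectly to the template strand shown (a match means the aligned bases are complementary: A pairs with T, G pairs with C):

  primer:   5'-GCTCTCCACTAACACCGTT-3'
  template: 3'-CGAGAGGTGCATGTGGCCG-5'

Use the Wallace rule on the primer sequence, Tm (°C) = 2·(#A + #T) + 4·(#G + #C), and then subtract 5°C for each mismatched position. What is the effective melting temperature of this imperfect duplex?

38°C

Primer base counts: A=4, T=5, G=2, C=8 → A+T=9, G+C=10
Perfect-match Tm = 2(9) + 4(10) = 18 + 40 = 58°C
Mismatches (positions where the bases are not complementary): 4 (at positions 10, 11, 18, 19)
Effective Tm = 58 − 4×5 = 58 − 20 = 38°C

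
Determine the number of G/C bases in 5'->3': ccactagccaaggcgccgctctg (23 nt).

16

Scanning the sequence gives G=6, T=3, A=4, C=10.
G+C = 6 + 10 = 16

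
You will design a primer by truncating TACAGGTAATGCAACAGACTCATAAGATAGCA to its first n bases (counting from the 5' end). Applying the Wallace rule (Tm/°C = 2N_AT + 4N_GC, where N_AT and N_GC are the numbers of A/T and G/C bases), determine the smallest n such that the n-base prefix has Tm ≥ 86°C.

First 30 bases: TACAGGTAATGCAACAGACTCATAAGATAG → Tm = 82°C (< 86°C)
First 31 bases: TACAGGTAATGCAACAGACTCATAAGATAGC → Tm = 86°C (≥ 86°C)
Since every base adds ≥2°C, Tm only increases with n, so the threshold is first crossed at n = 31.

n = 31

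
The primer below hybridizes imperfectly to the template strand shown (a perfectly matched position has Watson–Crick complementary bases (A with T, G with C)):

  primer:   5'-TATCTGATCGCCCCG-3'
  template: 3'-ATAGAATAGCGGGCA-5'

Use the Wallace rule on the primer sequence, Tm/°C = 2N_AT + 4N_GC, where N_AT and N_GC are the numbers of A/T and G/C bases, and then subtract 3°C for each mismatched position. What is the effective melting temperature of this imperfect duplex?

39°C

Primer base counts: A=2, T=4, G=3, C=6 → A+T=6, G+C=9
Perfect-match Tm = 2(6) + 4(9) = 12 + 36 = 48°C
Mismatches (positions where the bases are not complementary): 3 (at positions 6, 14, 15)
Effective Tm = 48 − 3×3 = 48 − 9 = 39°C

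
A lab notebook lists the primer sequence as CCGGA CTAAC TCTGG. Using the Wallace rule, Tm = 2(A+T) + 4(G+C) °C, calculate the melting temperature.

Counting bases: G=4, A=3, T=3, C=5
So N_AT = 6 and N_GC = 9.
Tm = 4·9 + 2·6 = 36 + 12 = 48°C

48°C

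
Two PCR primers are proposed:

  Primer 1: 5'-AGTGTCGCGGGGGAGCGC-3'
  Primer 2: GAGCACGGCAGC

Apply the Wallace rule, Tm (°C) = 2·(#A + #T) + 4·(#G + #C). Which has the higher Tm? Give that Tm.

Primer 1, 64°C

Primer 1: A+T=4, G+C=14 → Tm = 2(4)+4(14) = 64°C
Primer 2: A+T=3, G+C=9 → Tm = 2(3)+4(9) = 42°C
64°C vs 42°C → primer 1 is higher.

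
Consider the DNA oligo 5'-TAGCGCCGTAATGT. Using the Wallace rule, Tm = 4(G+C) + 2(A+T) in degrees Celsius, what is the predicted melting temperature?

42°C

Counting bases: A=3, T=4, C=3, G=4
AT pairs contribute 7, GC pairs contribute 7.
Tm = 4·7 + 2·7 = 28 + 14 = 42°C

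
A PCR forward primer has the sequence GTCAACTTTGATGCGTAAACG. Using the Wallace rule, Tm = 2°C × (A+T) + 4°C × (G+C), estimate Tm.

Scanning the sequence gives C=4, A=6, G=5, T=6.
AT pairs contribute 12, GC pairs contribute 9.
Tm = 2(12) + 4(9) = 24 + 36 = 60°C

60°C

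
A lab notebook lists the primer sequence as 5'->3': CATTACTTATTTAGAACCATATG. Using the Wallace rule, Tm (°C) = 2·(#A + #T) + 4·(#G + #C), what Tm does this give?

58°C

Base counts: C=4, T=9, A=8, G=2
A+T = 17, G+C = 6
Tm = 2×17 + 4×6 = 58°C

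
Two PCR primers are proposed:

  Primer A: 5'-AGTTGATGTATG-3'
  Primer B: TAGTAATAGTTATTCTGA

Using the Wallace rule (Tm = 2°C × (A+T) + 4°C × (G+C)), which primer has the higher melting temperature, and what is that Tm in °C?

Primer A: A+T=8, G+C=4 → Tm = 2(8)+4(4) = 32°C
Primer B: A+T=14, G+C=4 → Tm = 2(14)+4(4) = 44°C
32°C vs 44°C → primer B is higher.

Primer B, 44°C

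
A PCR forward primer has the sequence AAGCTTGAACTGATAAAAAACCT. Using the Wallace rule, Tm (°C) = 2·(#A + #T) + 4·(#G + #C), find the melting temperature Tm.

60°C

C=4, T=5, A=11, G=3
AT pairs contribute 16, GC pairs contribute 7.
Tm = 2×16 + 4×7 = 60°C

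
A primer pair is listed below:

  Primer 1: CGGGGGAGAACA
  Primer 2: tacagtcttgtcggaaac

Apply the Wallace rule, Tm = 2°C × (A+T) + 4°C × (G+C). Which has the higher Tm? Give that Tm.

Primer 2, 52°C

Primer 1: A+T=4, G+C=8 → Tm = 2(4)+4(8) = 40°C
Primer 2: A+T=10, G+C=8 → Tm = 2(10)+4(8) = 52°C
40°C vs 52°C → primer 2 is higher.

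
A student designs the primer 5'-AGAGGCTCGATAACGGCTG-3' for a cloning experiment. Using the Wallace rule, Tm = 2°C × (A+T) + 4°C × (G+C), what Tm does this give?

60°C

Base counts: C=4, G=7, A=5, T=3
AT pairs contribute 8, GC pairs contribute 11.
Tm = 4·11 + 2·8 = 44 + 16 = 60°C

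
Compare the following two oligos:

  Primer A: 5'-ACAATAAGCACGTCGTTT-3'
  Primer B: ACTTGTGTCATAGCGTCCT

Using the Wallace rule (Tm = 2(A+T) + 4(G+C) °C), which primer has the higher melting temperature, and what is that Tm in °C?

Primer A: A+T=11, G+C=7 → Tm = 2(11)+4(7) = 50°C
Primer B: A+T=10, G+C=9 → Tm = 2(10)+4(9) = 56°C
50°C vs 56°C → primer B is higher.

Primer B, 56°C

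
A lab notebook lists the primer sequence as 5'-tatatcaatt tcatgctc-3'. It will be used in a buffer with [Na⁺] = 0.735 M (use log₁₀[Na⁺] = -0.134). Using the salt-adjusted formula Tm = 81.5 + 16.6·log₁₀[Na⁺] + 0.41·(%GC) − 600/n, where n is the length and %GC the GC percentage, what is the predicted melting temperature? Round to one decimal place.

Length n = 18. C=4, T=8, G=1, A=5
G+C = 5, so %GC = 5/18 × 100 = 27.778%
Salt term: 16.6 × (-0.134) = -2.224
GC term: 0.41 × 27.778 = 11.389; length term: −600/18 = −33.333
Tm = 81.5 + (-2.224) + 11.389 − 33.333 = 57.332 → 57.3°C

57.3°C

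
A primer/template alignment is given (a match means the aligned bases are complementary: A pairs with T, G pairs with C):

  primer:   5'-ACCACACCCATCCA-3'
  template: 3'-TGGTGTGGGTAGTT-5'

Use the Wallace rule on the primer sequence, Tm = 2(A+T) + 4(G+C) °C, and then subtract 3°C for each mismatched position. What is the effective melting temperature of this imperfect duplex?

Primer base counts: A=5, T=1, G=0, C=8 → A+T=6, G+C=8
Perfect-match Tm = 2(6) + 4(8) = 12 + 32 = 44°C
Mismatches (positions where the bases are not complementary): 1 (at position 13)
Effective Tm = 44 − 1×3 = 44 − 3 = 41°C

41°C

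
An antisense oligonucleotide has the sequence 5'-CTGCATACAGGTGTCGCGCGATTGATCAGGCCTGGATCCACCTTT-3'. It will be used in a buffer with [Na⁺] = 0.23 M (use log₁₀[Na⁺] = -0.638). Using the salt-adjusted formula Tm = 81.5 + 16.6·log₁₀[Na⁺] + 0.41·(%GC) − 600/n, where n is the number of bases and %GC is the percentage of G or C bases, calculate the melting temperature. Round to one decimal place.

80.4°C

Length n = 45. Scanning the sequence gives T=12, C=13, G=12, A=8.
G+C = 25, so %GC = 25/45 × 100 = 55.556%
Salt term: 16.6 × (-0.638) = -10.591
GC term: 0.41 × 55.556 = 22.778; length term: −600/45 = −13.333
Tm = 81.5 + (-10.591) + 22.778 − 13.333 = 80.354 → 80.4°C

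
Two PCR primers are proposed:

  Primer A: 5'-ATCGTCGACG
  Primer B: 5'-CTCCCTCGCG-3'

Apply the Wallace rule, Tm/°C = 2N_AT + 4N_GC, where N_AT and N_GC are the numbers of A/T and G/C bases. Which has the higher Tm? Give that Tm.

Primer A: A+T=4, G+C=6 → Tm = 2(4)+4(6) = 32°C
Primer B: A+T=2, G+C=8 → Tm = 2(2)+4(8) = 36°C
32°C vs 36°C → primer B is higher.

Primer B, 36°C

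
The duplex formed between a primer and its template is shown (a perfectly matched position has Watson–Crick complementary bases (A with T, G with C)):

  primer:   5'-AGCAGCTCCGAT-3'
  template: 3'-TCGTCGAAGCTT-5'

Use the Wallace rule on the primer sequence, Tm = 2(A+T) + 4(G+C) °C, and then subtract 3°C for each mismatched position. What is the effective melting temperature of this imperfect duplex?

Primer base counts: A=3, T=2, G=3, C=4 → A+T=5, G+C=7
Perfect-match Tm = 2(5) + 4(7) = 10 + 28 = 38°C
Mismatches (positions where the bases are not complementary): 2 (at positions 8, 12)
Effective Tm = 38 − 2×3 = 38 − 6 = 32°C

32°C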